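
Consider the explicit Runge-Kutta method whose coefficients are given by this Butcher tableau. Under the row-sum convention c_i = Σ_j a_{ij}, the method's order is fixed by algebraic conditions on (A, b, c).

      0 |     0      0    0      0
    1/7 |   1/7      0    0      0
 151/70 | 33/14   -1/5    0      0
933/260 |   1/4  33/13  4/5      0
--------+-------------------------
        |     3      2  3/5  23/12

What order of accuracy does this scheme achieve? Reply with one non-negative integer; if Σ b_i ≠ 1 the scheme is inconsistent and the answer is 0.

b = (3, 2, 3/5, 23/12)
c = (0, 1/7, 151/70, 933/260)
Ac = (0, 0, -1/35, 4751/2275)
Σ b_i: 3·1 + 2·1 + 3/5·1 + 23/12·1 = 451/60 ≠ 1 ⇒ order 0.

0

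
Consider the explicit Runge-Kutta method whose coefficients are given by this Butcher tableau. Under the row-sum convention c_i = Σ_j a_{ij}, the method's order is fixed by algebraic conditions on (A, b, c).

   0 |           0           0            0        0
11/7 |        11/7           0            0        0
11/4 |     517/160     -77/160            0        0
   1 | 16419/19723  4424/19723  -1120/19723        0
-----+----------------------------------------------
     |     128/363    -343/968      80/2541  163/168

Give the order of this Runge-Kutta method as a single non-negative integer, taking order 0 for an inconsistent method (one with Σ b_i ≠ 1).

b = (128/363, -343/968, 80/2541, 163/168)
c = (0, 11/7, 11/4, 1)
Ac = (0, 0, -121/160, 32/163)
Σ b_i: 128/363·1 + (-343/968)·1 + 80/2541·1 + 163/168·1 = 1 ✓
b·c: (-343/968)·11/7 + 80/2541·11/4 + 163/168·1 = 1/2 ✓
b·c²: (-343/968)·121/49 + 80/2541·121/16 + 163/168·1 = 1/3 ✓
b·Ac: 80/2541·(-121/160) + 163/168·32/163 = 1/6 ✓
b·c³: (-343/968)·1331/343 + 80/2541·1331/64 + 163/168·1 = 1/4 ✓
b·(c∘Ac): 80/2541·(-1331/640) + 163/168·32/163 = 1/8 ✓
b·Ac²: 80/2541·(-1331/1120) + 163/168·142/1141 = 1/12 ✓
b·A²c: 163/168·7/163 = 1/24 ✓; 4 stages ⇒ order 4.

4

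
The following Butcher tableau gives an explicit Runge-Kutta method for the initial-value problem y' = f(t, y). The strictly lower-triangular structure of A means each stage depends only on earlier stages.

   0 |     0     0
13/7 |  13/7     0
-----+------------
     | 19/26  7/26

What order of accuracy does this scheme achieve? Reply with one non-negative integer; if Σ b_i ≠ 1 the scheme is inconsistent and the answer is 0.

2

b = (19/26, 7/26)
c = (0, 13/7)
Σ b_i: 19/26·1 + 7/26·1 = 1 ✓
b·c: 7/26·13/7 = 1/2 ✓; 2 stages ⇒ order 2.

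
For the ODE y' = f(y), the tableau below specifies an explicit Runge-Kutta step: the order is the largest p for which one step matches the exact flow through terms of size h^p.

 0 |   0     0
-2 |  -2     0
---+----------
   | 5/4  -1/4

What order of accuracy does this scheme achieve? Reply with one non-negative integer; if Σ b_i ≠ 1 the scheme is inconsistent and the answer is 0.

b = (5/4, -1/4)
c = (0, -2)
Σ b_i: 5/4·1 + (-1/4)·1 = 1 ✓
b·c: (-1/4)·(-2) = 1/2 ✓; 2 stages ⇒ order 2.

2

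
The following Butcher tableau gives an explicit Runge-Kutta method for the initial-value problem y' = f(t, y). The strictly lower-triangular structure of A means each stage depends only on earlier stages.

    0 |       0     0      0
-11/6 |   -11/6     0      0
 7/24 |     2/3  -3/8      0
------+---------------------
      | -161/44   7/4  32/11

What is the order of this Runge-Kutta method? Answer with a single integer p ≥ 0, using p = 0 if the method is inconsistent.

1

b = (-161/44, 7/4, 32/11)
c = (0, -11/6, 7/24)
Ac = (0, 0, 11/16)
Σ b_i: (-161/44)·1 + 7/4·1 + 32/11·1 = 1 ✓
b·c: 7/4·(-11/6) + 32/11·7/24 = -623/264 ≠ 1/2 ⇒ order 1.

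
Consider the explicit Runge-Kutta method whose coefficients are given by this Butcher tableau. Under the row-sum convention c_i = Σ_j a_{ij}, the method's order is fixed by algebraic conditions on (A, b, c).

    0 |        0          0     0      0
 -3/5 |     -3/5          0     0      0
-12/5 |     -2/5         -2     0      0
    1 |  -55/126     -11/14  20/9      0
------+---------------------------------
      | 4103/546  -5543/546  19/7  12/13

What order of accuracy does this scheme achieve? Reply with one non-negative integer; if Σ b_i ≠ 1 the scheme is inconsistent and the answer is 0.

b = (4103/546, -5543/546, 19/7, 12/13)
c = (0, -3/5, -12/5, 1)
Ac = (0, 0, 6/5, -1021/210)
Σ b_i: 4103/546·1 + (-5543/546)·1 + 19/7·1 + 12/13·1 = 1 ✓
b·c: (-5543/546)·(-3/5) + 19/7·(-12/5) + 12/13·1 = 1/2 ✓
b·c²: (-5543/546)·9/25 + 19/7·144/25 + 12/13·1 = 58707/4550 ≠ 1/3 ⇒ order 2.
b·Ac: 19/7·6/5 + 12/13·(-1021/210) = -16/13 ≠ 1/6

2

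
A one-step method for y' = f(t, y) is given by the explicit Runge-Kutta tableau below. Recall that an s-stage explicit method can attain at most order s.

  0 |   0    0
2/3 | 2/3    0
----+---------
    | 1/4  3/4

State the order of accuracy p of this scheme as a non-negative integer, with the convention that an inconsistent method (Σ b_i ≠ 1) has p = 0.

b = (1/4, 3/4)
c = (0, 2/3)
Σ b_i: 1/4·1 + 3/4·1 = 1 ✓
b·c: 3/4·2/3 = 1/2 ✓; 2 stages ⇒ order 2.

2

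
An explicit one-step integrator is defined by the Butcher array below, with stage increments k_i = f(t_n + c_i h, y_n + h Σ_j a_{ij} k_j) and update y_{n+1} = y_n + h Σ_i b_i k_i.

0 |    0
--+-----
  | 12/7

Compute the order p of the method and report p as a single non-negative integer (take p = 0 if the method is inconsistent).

b = (12/7)
c = (0)
Σ b_i: 12/7·1 = 12/7 ≠ 1 ⇒ order 0.

0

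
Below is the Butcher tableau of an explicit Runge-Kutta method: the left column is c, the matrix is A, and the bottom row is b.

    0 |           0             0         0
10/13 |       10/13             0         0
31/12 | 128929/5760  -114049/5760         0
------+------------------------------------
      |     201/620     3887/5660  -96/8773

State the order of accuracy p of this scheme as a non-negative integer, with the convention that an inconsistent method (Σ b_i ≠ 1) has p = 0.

b = (201/620, 3887/5660, -96/8773)
c = (0, 10/13, 31/12)
Ac = (0, 0, -8773/576)
Σ b_i: 201/620·1 + 3887/5660·1 + (-96/8773)·1 = 1 ✓
b·c: 3887/5660·10/13 + (-96/8773)·31/12 = 1/2 ✓
b·c²: 3887/5660·100/169 + (-96/8773)·961/144 = 1/3 ✓
b·Ac: (-96/8773)·(-8773/576) = 1/6 ✓; 3 stages ⇒ order 3.

3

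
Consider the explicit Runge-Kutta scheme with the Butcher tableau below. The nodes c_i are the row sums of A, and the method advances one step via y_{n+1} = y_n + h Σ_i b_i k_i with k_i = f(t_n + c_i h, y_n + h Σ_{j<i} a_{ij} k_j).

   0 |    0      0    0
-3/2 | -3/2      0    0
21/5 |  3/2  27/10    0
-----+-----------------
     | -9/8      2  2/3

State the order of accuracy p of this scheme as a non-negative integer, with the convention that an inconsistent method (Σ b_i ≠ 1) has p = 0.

0

b = (-9/8, 2, 2/3)
c = (0, -3/2, 21/5)
Ac = (0, 0, -81/20)
Σ b_i: (-9/8)·1 + 2·1 + 2/3·1 = 37/24 ≠ 1 ⇒ order 0.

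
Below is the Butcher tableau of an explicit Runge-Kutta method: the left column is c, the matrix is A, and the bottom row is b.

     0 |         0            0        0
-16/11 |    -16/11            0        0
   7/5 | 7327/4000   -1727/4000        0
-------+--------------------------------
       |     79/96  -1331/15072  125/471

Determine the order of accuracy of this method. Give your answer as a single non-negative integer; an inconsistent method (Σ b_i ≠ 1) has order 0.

b = (79/96, -1331/15072, 125/471)
c = (0, -16/11, 7/5)
Ac = (0, 0, 157/250)
Σ b_i: 79/96·1 + (-1331/15072)·1 + 125/471·1 = 1 ✓
b·c: (-1331/15072)·(-16/11) + 125/471·7/5 = 1/2 ✓
b·c²: (-1331/15072)·256/121 + 125/471·49/25 = 1/3 ✓
b·Ac: 125/471·157/250 = 1/6 ✓; 3 stages ⇒ order 3.

3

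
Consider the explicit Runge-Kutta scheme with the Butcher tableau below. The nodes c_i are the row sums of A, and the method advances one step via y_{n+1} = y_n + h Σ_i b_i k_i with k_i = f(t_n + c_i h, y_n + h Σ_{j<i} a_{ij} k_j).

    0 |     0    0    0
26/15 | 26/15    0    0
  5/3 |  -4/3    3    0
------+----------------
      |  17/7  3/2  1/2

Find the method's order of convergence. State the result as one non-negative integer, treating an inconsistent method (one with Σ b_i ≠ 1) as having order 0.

0

b = (17/7, 3/2, 1/2)
c = (0, 26/15, 5/3)
Ac = (0, 0, 26/5)
Σ b_i: 17/7·1 + 3/2·1 + 1/2·1 = 31/7 ≠ 1 ⇒ order 0.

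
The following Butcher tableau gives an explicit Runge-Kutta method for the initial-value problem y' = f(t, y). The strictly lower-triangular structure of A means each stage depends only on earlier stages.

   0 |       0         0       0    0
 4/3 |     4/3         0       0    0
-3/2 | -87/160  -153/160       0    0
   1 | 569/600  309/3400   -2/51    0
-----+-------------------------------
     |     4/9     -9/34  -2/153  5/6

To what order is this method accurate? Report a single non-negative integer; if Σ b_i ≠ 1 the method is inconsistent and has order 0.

b = (4/9, -9/34, -2/153, 5/6)
c = (0, 4/3, -3/2, 1)
Ac = (0, 0, -51/40, 9/50)
Σ b_i: 4/9·1 + (-9/34)·1 + (-2/153)·1 + 5/6·1 = 1 ✓
b·c: (-9/34)·4/3 + (-2/153)·(-3/2) + 5/6·1 = 1/2 ✓
b·c²: (-9/34)·16/9 + (-2/153)·9/4 + 5/6·1 = 1/3 ✓
b·Ac: (-2/153)·(-51/40) + 5/6·9/50 = 1/6 ✓
b·c³: (-9/34)·64/27 + (-2/153)·(-27/8) + 5/6·1 = 1/4 ✓
b·(c∘Ac): (-2/153)·153/80 + 5/6·9/50 = 1/8 ✓
b·Ac²: (-2/153)·(-17/10) + 5/6·11/150 = 1/12 ✓
b·A²c: 5/6·1/20 = 1/24 ✓; 4 stages ⇒ order 4.

4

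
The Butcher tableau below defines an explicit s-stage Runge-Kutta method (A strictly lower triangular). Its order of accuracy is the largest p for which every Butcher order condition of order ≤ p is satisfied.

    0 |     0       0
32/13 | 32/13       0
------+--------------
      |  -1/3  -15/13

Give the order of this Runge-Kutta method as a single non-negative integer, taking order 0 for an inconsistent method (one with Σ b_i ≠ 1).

0

b = (-1/3, -15/13)
c = (0, 32/13)
Σ b_i: (-1/3)·1 + (-15/13)·1 = -58/39 ≠ 1 ⇒ order 0.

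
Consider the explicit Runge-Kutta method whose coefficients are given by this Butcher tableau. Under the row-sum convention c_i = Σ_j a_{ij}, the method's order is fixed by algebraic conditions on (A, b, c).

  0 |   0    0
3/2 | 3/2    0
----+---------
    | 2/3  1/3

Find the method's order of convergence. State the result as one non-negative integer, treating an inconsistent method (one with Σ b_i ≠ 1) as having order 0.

2

b = (2/3, 1/3)
c = (0, 3/2)
Σ b_i: 2/3·1 + 1/3·1 = 1 ✓
b·c: 1/3·3/2 = 1/2 ✓; 2 stages ⇒ order 2.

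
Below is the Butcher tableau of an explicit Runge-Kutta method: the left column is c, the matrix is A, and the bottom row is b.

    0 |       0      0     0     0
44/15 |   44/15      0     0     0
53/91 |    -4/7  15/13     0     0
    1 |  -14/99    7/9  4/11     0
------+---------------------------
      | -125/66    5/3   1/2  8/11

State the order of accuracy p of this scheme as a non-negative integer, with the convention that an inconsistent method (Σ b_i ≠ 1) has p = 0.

b = (-125/66, 5/3, 1/2, 8/11)
c = (0, 44/15, 53/91, 1)
Ac = (0, 0, 44/13, 336928/135135)
Σ b_i: (-125/66)·1 + 5/3·1 + 1/2·1 + 8/11·1 = 1 ✓
b·c: 5/3·44/15 + 1/2·53/91 + 8/11·1 = 106439/18018 ≠ 1/2 ⇒ order 1.

1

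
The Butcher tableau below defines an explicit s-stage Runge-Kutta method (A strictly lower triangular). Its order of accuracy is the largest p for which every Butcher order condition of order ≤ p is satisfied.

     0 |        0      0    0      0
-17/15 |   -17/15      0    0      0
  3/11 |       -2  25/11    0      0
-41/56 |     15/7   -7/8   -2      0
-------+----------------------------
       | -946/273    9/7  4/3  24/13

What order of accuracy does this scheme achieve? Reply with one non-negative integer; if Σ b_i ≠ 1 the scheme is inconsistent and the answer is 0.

1

b = (-946/273, 9/7, 4/3, 24/13)
c = (0, -17/15, 3/11, -41/56)
Ac = (0, 0, -85/33, 589/1320)
Σ b_i: (-946/273)·1 + 9/7·1 + 4/3·1 + 24/13·1 = 1 ✓
b·c: 9/7·(-17/15) + 4/3·3/11 + 24/13·(-41/56) = -12238/5005 ≠ 1/2 ⇒ order 1.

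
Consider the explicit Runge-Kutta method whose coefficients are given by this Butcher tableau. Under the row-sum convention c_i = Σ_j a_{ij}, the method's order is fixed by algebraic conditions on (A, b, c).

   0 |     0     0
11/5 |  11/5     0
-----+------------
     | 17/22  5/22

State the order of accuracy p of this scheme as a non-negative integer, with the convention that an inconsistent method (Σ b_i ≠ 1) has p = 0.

b = (17/22, 5/22)
c = (0, 11/5)
Σ b_i: 17/22·1 + 5/22·1 = 1 ✓
b·c: 5/22·11/5 = 1/2 ✓; 2 stages ⇒ order 2.

2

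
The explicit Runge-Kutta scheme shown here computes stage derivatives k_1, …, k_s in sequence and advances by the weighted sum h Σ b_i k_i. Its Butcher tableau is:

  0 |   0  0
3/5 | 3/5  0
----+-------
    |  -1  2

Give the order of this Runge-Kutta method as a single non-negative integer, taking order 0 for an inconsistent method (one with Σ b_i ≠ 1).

1

b = (-1, 2)
c = (0, 3/5)
Σ b_i: (-1)·1 + 2·1 = 1 ✓
b·c: 2·3/5 = 6/5 ≠ 1/2 ⇒ order 1.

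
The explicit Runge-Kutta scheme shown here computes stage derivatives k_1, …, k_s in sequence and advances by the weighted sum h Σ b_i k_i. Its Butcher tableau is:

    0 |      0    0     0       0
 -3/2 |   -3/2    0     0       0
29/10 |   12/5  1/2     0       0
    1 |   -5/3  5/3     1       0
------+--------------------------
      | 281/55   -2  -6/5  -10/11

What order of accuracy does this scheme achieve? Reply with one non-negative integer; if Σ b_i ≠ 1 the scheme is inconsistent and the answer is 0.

b = (281/55, -2, -6/5, -10/11)
c = (0, -3/2, 29/10, 1)
Ac = (0, 0, -3/4, 2/5)
Σ b_i: 281/55·1 + (-2)·1 + (-6/5)·1 + (-10/11)·1 = 1 ✓
b·c: (-2)·(-3/2) + (-6/5)·29/10 + (-10/11)·1 = -382/275 ≠ 1/2 ⇒ order 1.

1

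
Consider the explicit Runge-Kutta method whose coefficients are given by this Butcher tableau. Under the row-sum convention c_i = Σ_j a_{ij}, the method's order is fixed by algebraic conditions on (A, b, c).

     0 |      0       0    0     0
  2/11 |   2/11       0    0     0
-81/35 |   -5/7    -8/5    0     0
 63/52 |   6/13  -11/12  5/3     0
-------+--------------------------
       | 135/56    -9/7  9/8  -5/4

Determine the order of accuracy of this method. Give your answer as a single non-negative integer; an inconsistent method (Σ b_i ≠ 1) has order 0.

1

b = (135/56, -9/7, 9/8, -5/4)
c = (0, 2/11, -81/35, 63/52)
Ac = (0, 0, -16/55, -169/42)
Σ b_i: 135/56·1 + (-9/7)·1 + 9/8·1 + (-5/4)·1 = 1 ✓
b·c: (-9/7)·2/11 + 9/8·(-81/35) + (-5/4)·63/52 = -348489/80080 ≠ 1/2 ⇒ order 1.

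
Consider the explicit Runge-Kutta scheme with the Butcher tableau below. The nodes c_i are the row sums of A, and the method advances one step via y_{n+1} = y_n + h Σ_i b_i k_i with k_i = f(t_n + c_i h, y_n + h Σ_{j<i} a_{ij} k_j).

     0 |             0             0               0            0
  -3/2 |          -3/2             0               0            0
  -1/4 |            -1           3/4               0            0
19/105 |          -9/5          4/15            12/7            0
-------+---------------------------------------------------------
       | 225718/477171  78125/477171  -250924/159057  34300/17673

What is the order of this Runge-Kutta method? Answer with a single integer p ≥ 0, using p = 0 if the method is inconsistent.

b = (225718/477171, 78125/477171, -250924/159057, 34300/17673)
c = (0, -3/2, -1/4, 19/105)
Ac = (0, 0, -9/8, -29/35)
Σ b_i: 225718/477171·1 + 78125/477171·1 + (-250924/159057)·1 + 34300/17673·1 = 1 ✓
b·c: 78125/477171·(-3/2) + (-250924/159057)·(-1/4) + 34300/17673·19/105 = 1/2 ✓
b·c²: 78125/477171·9/4 + (-250924/159057)·1/16 + 34300/17673·361/11025 = 1/3 ✓
b·Ac: (-250924/159057)·(-9/8) + 34300/17673·(-29/35) = 1/6 ✓
b·c³: 78125/477171·(-27/8) + (-250924/159057)·(-1/64) + 34300/17673·6859/1157625 = -19713809/38173680 ≠ 1/4 ⇒ order 3.
b·(c∘Ac): (-250924/159057)·9/32 + 34300/17673·(-551/3675) = -311617/424152 ≠ 1/8
b·Ac²: (-250924/159057)·27/16 + 34300/17673·99/140 = -30391/23564 ≠ 1/12
b·A²c: 34300/17673·(-27/14) = -22050/5891 ≠ 1/24

3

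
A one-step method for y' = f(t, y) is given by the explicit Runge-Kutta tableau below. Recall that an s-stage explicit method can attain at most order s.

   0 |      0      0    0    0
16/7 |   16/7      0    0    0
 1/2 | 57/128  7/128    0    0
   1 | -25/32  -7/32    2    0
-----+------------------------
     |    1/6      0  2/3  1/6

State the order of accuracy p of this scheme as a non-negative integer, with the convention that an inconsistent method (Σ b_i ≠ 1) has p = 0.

4

b = (1/6, 0, 2/3, 1/6)
c = (0, 16/7, 1/2, 1)
Ac = (0, 0, 1/8, 1/2)
Σ b_i: 1/6·1 + 2/3·1 + 1/6·1 = 1 ✓
b·c: 2/3·1/2 + 1/6·1 = 1/2 ✓
b·c²: 2/3·1/4 + 1/6·1 = 1/3 ✓
b·Ac: 2/3·1/8 + 1/6·1/2 = 1/6 ✓
b·c³: 2/3·1/8 + 1/6·1 = 1/4 ✓
b·(c∘Ac): 2/3·1/16 + 1/6·1/2 = 1/8 ✓
b·Ac²: 2/3·2/7 + 1/6·(-9/14) = 1/12 ✓
b·A²c: 1/6·1/4 = 1/24 ✓; 4 stages ⇒ order 4.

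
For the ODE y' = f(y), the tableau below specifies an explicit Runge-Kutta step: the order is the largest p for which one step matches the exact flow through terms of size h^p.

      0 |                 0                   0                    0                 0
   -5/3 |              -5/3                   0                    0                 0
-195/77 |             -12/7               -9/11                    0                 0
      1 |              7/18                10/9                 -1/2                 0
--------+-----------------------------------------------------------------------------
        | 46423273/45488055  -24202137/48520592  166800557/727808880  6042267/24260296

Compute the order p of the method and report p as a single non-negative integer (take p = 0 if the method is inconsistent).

b = (46423273/45488055, -24202137/48520592, 166800557/727808880, 6042267/24260296)
c = (0, -5/3, -195/77, 1)
Ac = (0, 0, 15/11, -2435/4158)
Σ b_i: 46423273/45488055·1 + (-24202137/48520592)·1 + 166800557/727808880·1 + 6042267/24260296·1 = 1 ✓
b·c: (-24202137/48520592)·(-5/3) + 166800557/727808880·(-195/77) + 6042267/24260296·1 = 1/2 ✓
b·c²: (-24202137/48520592)·25/9 + 166800557/727808880·38025/5929 + 6042267/24260296·1 = 1/3 ✓
b·Ac: 166800557/727808880·15/11 + 6042267/24260296·(-2435/4158) = 1/6 ✓
b·c³: (-24202137/48520592)·(-125/27) + 166800557/727808880·(-7414875/456533) + 6042267/24260296·1 = -698901823/600442326 ≠ 1/4 ⇒ order 3.
b·(c∘Ac): 166800557/727808880·(-2925/847) + 6042267/24260296·(-2435/4158) = -17054425/18195222 ≠ 1/8
b·Ac²: 166800557/727808880·(-25/11) + 6042267/24260296·(-115525/960498) = -1157582560/2101548141 ≠ 1/12
b·A²c: 6042267/24260296·(-15/22) = -8239455/48520592 ≠ 1/24

3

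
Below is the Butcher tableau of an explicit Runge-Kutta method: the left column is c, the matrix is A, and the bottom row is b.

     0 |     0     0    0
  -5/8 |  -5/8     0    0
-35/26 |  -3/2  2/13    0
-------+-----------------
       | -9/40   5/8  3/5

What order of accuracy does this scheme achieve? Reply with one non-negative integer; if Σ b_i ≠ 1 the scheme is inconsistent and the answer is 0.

1

b = (-9/40, 5/8, 3/5)
c = (0, -5/8, -35/26)
Ac = (0, 0, -5/52)
Σ b_i: (-9/40)·1 + 5/8·1 + 3/5·1 = 1 ✓
b·c: 5/8·(-5/8) + 3/5·(-35/26) = -997/832 ≠ 1/2 ⇒ order 1.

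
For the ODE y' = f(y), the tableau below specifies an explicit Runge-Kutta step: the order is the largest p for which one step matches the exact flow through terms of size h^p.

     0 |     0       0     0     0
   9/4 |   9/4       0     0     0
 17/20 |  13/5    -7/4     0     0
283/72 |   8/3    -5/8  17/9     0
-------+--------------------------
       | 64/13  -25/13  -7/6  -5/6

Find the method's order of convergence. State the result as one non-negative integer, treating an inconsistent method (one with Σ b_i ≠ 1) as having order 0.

b = (64/13, -25/13, -7/6, -5/6)
c = (0, 9/4, 17/20, 283/72)
Ac = (0, 0, -63/16, 287/1440)
Σ b_i: 64/13·1 + (-25/13)·1 + (-7/6)·1 + (-5/6)·1 = 1 ✓
b·c: (-25/13)·9/4 + (-7/6)·17/20 + (-5/6)·283/72 = -241321/28080 ≠ 1/2 ⇒ order 1.

1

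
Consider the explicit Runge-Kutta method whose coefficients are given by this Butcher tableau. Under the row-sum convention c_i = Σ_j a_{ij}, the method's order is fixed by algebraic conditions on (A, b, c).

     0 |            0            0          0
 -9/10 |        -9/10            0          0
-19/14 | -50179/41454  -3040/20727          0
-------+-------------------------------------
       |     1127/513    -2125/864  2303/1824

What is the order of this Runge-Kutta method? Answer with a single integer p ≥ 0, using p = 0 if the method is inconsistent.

b = (1127/513, -2125/864, 2303/1824)
c = (0, -9/10, -19/14)
Ac = (0, 0, 304/2303)
Σ b_i: 1127/513·1 + (-2125/864)·1 + 2303/1824·1 = 1 ✓
b·c: (-2125/864)·(-9/10) + 2303/1824·(-19/14) = 1/2 ✓
b·c²: (-2125/864)·81/100 + 2303/1824·361/196 = 1/3 ✓
b·Ac: 2303/1824·304/2303 = 1/6 ✓; 3 stages ⇒ order 3.

3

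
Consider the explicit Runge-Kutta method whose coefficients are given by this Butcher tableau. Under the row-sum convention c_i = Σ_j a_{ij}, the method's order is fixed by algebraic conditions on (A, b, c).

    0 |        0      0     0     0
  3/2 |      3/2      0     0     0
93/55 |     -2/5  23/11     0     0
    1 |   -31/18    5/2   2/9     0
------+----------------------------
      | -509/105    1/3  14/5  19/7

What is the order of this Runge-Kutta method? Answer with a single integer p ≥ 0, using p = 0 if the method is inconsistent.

1

b = (-509/105, 1/3, 14/5, 19/7)
c = (0, 3/2, 93/55, 1)
Ac = (0, 0, 69/22, 2723/660)
Σ b_i: (-509/105)·1 + 1/3·1 + 14/5·1 + 19/7·1 = 1 ✓
b·c: 1/3·3/2 + 14/5·93/55 + 19/7·1 = 30603/3850 ≠ 1/2 ⇒ order 1.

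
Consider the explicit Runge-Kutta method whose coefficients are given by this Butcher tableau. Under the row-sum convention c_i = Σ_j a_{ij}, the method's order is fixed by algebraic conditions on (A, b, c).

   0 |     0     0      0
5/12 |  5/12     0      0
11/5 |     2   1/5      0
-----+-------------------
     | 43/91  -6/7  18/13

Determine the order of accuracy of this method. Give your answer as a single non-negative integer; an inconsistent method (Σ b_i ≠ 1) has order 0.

1

b = (43/91, -6/7, 18/13)
c = (0, 5/12, 11/5)
Ac = (0, 0, 1/12)
Σ b_i: 43/91·1 + (-6/7)·1 + 18/13·1 = 1 ✓
b·c: (-6/7)·5/12 + 18/13·11/5 = 2447/910 ≠ 1/2 ⇒ order 1.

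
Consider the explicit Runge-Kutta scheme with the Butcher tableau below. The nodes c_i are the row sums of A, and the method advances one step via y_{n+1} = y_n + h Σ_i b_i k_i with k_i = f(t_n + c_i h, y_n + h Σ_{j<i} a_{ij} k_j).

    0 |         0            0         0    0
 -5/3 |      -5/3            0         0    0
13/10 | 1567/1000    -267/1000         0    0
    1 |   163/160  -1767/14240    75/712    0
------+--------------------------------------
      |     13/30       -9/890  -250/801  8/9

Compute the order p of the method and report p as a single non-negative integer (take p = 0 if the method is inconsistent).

4

b = (13/30, -9/890, -250/801, 8/9)
c = (0, -5/3, 13/10, 1)
Ac = (0, 0, 89/200, 11/32)
Σ b_i: 13/30·1 + (-9/890)·1 + (-250/801)·1 + 8/9·1 = 1 ✓
b·c: (-9/890)·(-5/3) + (-250/801)·13/10 + 8/9·1 = 1/2 ✓
b·c²: (-9/890)·25/9 + (-250/801)·169/100 + 8/9·1 = 1/3 ✓
b·Ac: (-250/801)·89/200 + 8/9·11/32 = 1/6 ✓
b·c³: (-9/890)·(-125/27) + (-250/801)·2197/1000 + 8/9·1 = 1/4 ✓
b·(c∘Ac): (-250/801)·1157/2000 + 8/9·11/32 = 1/8 ✓
b·Ac²: (-250/801)·(-89/120) + 8/9·(-1/6) = 1/12 ✓
b·A²c: 8/9·3/64 = 1/24 ✓; 4 stages ⇒ order 4.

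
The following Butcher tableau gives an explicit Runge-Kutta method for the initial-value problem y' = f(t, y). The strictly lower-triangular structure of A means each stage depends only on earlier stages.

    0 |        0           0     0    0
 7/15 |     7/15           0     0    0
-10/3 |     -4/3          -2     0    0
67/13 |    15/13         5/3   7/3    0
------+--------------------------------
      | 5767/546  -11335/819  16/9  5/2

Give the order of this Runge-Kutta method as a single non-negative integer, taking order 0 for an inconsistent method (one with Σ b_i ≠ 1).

2

b = (5767/546, -11335/819, 16/9, 5/2)
c = (0, 7/15, -10/3, 67/13)
Ac = (0, 0, -14/15, -7)
Σ b_i: 5767/546·1 + (-11335/819)·1 + 16/9·1 + 5/2·1 = 1 ✓
b·c: (-11335/819)·7/15 + 16/9·(-10/3) + 5/2·67/13 = 1/2 ✓
b·c²: (-11335/819)·49/225 + 16/9·100/9 + 5/2·4489/169 = 3793877/45630 ≠ 1/3 ⇒ order 2.
b·Ac: 16/9·(-14/15) + 5/2·(-7) = -5173/270 ≠ 1/6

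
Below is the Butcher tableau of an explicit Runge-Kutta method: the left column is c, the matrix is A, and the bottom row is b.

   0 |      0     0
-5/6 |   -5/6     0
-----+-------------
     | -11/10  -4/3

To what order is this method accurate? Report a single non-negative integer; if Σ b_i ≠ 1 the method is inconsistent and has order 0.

b = (-11/10, -4/3)
c = (0, -5/6)
Σ b_i: (-11/10)·1 + (-4/3)·1 = -73/30 ≠ 1 ⇒ order 0.

0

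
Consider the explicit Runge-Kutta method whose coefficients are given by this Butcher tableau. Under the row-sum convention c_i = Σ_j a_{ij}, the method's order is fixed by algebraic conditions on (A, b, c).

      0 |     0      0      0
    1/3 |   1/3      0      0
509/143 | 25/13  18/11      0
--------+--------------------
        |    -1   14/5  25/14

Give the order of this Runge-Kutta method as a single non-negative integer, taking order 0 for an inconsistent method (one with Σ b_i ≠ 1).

0

b = (-1, 14/5, 25/14)
c = (0, 1/3, 509/143)
Ac = (0, 0, 6/11)
Σ b_i: (-1)·1 + 14/5·1 + 25/14·1 = 251/70 ≠ 1 ⇒ order 0.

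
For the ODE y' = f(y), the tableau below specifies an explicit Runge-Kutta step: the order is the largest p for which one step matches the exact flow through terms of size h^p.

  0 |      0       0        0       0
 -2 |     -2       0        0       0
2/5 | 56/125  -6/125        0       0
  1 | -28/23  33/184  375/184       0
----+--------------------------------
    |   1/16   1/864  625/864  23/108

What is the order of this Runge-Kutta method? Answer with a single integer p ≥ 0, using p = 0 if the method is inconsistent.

4

b = (1/16, 1/864, 625/864, 23/108)
c = (0, -2, 2/5, 1)
Ac = (0, 0, 12/125, 21/46)
Σ b_i: 1/16·1 + 1/864·1 + 625/864·1 + 23/108·1 = 1 ✓
b·c: 1/864·(-2) + 625/864·2/5 + 23/108·1 = 1/2 ✓
b·c²: 1/864·4 + 625/864·4/25 + 23/108·1 = 1/3 ✓
b·Ac: 625/864·12/125 + 23/108·21/46 = 1/6 ✓
b·c³: 1/864·(-8) + 625/864·8/125 + 23/108·1 = 1/4 ✓
b·(c∘Ac): 625/864·24/625 + 23/108·21/46 = 1/8 ✓
b·Ac²: 625/864·(-24/125) + 23/108·24/23 = 1/12 ✓
b·A²c: 23/108·9/46 = 1/24 ✓; 4 stages ⇒ order 4.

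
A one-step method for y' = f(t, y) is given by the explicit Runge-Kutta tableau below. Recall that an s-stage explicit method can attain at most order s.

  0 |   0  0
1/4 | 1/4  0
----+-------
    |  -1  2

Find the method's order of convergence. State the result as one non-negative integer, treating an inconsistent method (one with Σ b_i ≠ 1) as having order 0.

2

b = (-1, 2)
c = (0, 1/4)
Σ b_i: (-1)·1 + 2·1 = 1 ✓
b·c: 2·1/4 = 1/2 ✓; 2 stages ⇒ order 2.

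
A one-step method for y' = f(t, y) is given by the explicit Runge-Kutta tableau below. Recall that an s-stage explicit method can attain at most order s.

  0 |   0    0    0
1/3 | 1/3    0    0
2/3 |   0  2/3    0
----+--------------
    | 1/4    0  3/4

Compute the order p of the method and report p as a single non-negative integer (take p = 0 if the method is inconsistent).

b = (1/4, 0, 3/4)
c = (0, 1/3, 2/3)
Ac = (0, 0, 2/9)
Σ b_i: 1/4·1 + 3/4·1 = 1 ✓
b·c: 3/4·2/3 = 1/2 ✓
b·c²: 3/4·4/9 = 1/3 ✓
b·Ac: 3/4·2/9 = 1/6 ✓; 3 stages ⇒ order 3.

3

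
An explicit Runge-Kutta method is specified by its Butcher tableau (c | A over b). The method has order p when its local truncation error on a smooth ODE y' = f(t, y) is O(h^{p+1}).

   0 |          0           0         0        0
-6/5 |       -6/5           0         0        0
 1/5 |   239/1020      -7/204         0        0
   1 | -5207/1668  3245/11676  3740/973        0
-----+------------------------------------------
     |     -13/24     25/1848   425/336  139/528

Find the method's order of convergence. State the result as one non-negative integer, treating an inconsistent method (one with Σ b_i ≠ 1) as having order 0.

b = (-13/24, 25/1848, 425/336, 139/528)
c = (0, -6/5, 1/5, 1)
Ac = (0, 0, 7/170, 121/278)
Σ b_i: (-13/24)·1 + 25/1848·1 + 425/336·1 + 139/528·1 = 1 ✓
b·c: 25/1848·(-6/5) + 425/336·1/5 + 139/528·1 = 1/2 ✓
b·c²: 25/1848·36/25 + 425/336·1/25 + 139/528·1 = 1/3 ✓
b·Ac: 425/336·7/170 + 139/528·121/278 = 1/6 ✓
b·c³: 25/1848·(-216/125) + 425/336·1/125 + 139/528·1 = 1/4 ✓
b·(c∘Ac): 425/336·7/850 + 139/528·121/278 = 1/8 ✓
b·Ac²: 425/336·(-21/425) + 139/528·77/139 = 1/12 ✓
b·A²c: 139/528·22/139 = 1/24 ✓; 4 stages ⇒ order 4.

4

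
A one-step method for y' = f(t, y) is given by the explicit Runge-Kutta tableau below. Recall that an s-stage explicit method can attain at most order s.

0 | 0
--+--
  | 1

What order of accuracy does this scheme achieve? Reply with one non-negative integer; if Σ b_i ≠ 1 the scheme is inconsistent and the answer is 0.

1

b = (1)
c = (0)
Σ b_i: 1·1 = 1 ✓; 1 stage ⇒ order 1.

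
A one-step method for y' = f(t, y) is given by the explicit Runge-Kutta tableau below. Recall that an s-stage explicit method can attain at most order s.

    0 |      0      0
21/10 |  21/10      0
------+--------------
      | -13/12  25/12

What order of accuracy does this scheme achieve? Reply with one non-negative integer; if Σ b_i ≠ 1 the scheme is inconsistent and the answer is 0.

b = (-13/12, 25/12)
c = (0, 21/10)
Σ b_i: (-13/12)·1 + 25/12·1 = 1 ✓
b·c: 25/12·21/10 = 35/8 ≠ 1/2 ⇒ order 1.

1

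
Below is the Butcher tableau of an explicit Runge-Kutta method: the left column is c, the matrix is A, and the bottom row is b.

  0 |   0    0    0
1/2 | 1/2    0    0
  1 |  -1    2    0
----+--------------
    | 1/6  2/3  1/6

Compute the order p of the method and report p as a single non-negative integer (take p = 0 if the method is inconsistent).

3

b = (1/6, 2/3, 1/6)
c = (0, 1/2, 1)
Ac = (0, 0, 1)
Σ b_i: 1/6·1 + 2/3·1 + 1/6·1 = 1 ✓
b·c: 2/3·1/2 + 1/6·1 = 1/2 ✓
b·c²: 2/3·1/4 + 1/6·1 = 1/3 ✓
b·Ac: 1/6·1 = 1/6 ✓; 3 stages ⇒ order 3.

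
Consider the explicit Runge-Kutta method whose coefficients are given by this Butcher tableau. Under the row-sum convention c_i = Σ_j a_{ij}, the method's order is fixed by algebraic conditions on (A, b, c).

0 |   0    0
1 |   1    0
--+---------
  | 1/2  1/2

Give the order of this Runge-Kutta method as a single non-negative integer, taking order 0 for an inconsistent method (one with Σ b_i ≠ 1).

b = (1/2, 1/2)
c = (0, 1)
Σ b_i: 1/2·1 + 1/2·1 = 1 ✓
b·c: 1/2·1 = 1/2 ✓; 2 stages ⇒ order 2.

2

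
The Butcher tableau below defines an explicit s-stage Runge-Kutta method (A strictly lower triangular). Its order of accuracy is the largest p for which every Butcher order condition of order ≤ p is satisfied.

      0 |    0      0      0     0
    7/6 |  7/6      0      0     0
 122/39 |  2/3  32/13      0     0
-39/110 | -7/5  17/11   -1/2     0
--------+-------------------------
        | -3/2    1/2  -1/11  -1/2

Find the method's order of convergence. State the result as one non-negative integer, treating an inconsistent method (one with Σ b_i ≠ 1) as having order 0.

b = (-3/2, 1/2, -1/11, -1/2)
c = (0, 7/6, 122/39, -39/110)
Ac = (0, 0, 112/39, 205/858)
Σ b_i: (-3/2)·1 + 1/2·1 + (-1/11)·1 + (-1/2)·1 = -35/22 ≠ 1 ⇒ order 0.

0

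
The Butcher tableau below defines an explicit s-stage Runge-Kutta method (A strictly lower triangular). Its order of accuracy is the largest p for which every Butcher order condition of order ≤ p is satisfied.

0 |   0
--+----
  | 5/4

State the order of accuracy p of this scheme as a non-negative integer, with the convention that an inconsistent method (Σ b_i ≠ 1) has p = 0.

0

b = (5/4)
c = (0)
Σ b_i: 5/4·1 = 5/4 ≠ 1 ⇒ order 0.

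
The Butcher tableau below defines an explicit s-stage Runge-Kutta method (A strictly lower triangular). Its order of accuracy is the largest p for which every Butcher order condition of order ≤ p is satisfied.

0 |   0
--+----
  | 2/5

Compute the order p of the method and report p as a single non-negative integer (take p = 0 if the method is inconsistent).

b = (2/5)
c = (0)
Σ b_i: 2/5·1 = 2/5 ≠ 1 ⇒ order 0.

0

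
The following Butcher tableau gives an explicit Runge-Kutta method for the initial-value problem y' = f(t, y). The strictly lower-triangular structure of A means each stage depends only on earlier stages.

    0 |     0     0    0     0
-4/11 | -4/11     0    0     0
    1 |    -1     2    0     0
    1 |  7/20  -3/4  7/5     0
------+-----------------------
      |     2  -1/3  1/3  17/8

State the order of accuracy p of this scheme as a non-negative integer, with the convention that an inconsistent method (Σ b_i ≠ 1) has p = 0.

b = (2, -1/3, 1/3, 17/8)
c = (0, -4/11, 1, 1)
Ac = (0, 0, -8/11, 92/55)
Σ b_i: 2·1 + (-1/3)·1 + 1/3·1 + 17/8·1 = 33/8 ≠ 1 ⇒ order 0.

0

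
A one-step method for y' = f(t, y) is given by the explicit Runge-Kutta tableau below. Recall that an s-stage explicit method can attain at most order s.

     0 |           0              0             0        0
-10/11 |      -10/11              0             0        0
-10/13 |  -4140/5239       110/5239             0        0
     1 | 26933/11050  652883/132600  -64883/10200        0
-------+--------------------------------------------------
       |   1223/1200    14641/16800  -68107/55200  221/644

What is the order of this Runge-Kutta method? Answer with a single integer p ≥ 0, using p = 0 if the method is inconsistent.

b = (1223/1200, 14641/16800, -68107/55200, 221/644)
c = (0, -10/11, -10/13, 1)
Ac = (0, 0, -100/5239, 553/1326)
Σ b_i: 1223/1200·1 + 14641/16800·1 + (-68107/55200)·1 + 221/644·1 = 1 ✓
b·c: 14641/16800·(-10/11) + (-68107/55200)·(-10/13) + 221/644·1 = 1/2 ✓
b·c²: 14641/16800·100/121 + (-68107/55200)·100/169 + 221/644·1 = 1/3 ✓
b·Ac: (-68107/55200)·(-100/5239) + 221/644·553/1326 = 1/6 ✓
b·c³: 14641/16800·(-1000/1331) + (-68107/55200)·(-1000/2197) + 221/644·1 = 1/4 ✓
b·(c∘Ac): (-68107/55200)·1000/68107 + 221/644·553/1326 = 1/8 ✓
b·Ac²: (-68107/55200)·1000/57629 + 221/644·742/2431 = 1/12 ✓
b·A²c: 221/644·161/1326 = 1/24 ✓; 4 stages ⇒ order 4.

4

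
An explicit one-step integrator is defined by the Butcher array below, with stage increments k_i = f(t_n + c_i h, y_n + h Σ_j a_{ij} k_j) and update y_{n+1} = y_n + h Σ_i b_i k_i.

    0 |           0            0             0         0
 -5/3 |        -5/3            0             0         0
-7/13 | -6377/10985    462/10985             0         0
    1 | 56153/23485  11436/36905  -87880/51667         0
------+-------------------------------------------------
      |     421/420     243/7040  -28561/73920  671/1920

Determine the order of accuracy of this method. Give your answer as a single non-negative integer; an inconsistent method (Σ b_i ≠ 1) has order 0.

4

b = (421/420, 243/7040, -28561/73920, 671/1920)
c = (0, -5/3, -7/13, 1)
Ac = (0, 0, -154/2197, 268/671)
Σ b_i: 421/420·1 + 243/7040·1 + (-28561/73920)·1 + 671/1920·1 = 1 ✓
b·c: 243/7040·(-5/3) + (-28561/73920)·(-7/13) + 671/1920·1 = 1/2 ✓
b·c²: 243/7040·25/9 + (-28561/73920)·49/169 + 671/1920·1 = 1/3 ✓
b·Ac: (-28561/73920)·(-154/2197) + 671/1920·268/671 = 1/6 ✓
b·c³: 243/7040·(-125/27) + (-28561/73920)·(-343/2197) + 671/1920·1 = 1/4 ✓
b·(c∘Ac): (-28561/73920)·1078/28561 + 671/1920·268/671 = 1/8 ✓
b·Ac²: (-28561/73920)·770/6591 + 671/1920·740/2013 = 1/12 ✓
b·A²c: 671/1920·80/671 = 1/24 ✓; 4 stages ⇒ order 4.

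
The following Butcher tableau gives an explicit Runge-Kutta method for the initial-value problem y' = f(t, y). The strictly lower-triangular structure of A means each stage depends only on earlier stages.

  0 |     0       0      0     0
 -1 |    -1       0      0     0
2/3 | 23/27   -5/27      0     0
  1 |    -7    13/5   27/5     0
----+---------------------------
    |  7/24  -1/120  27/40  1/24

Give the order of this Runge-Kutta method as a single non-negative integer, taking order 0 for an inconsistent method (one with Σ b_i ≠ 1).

4

b = (7/24, -1/120, 27/40, 1/24)
c = (0, -1, 2/3, 1)
Ac = (0, 0, 5/27, 1)
Σ b_i: 7/24·1 + (-1/120)·1 + 27/40·1 + 1/24·1 = 1 ✓
b·c: (-1/120)·(-1) + 27/40·2/3 + 1/24·1 = 1/2 ✓
b·c²: (-1/120)·1 + 27/40·4/9 + 1/24·1 = 1/3 ✓
b·Ac: 27/40·5/27 + 1/24·1 = 1/6 ✓
b·c³: (-1/120)·(-1) + 27/40·8/27 + 1/24·1 = 1/4 ✓
b·(c∘Ac): 27/40·10/81 + 1/24·1 = 1/8 ✓
b·Ac²: 27/40·(-5/27) + 1/24·5 = 1/12 ✓
b·A²c: 1/24·1 = 1/24 ✓; 4 stages ⇒ order 4.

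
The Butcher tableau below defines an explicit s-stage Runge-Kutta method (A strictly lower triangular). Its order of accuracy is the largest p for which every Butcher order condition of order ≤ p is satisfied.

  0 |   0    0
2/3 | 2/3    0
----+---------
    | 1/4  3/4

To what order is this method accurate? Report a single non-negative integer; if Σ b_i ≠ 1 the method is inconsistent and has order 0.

b = (1/4, 3/4)
c = (0, 2/3)
Σ b_i: 1/4·1 + 3/4·1 = 1 ✓
b·c: 3/4·2/3 = 1/2 ✓; 2 stages ⇒ order 2.

2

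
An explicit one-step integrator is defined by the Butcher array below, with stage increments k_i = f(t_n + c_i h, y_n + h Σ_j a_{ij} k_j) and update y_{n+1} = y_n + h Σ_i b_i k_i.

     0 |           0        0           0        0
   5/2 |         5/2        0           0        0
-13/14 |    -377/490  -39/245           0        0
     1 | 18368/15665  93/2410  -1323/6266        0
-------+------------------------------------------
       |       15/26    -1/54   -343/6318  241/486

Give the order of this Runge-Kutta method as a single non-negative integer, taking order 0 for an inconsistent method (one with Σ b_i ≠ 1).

4

b = (15/26, -1/54, -343/6318, 241/486)
c = (0, 5/2, -13/14, 1)
Ac = (0, 0, -39/98, 141/482)
Σ b_i: 15/26·1 + (-1/54)·1 + (-343/6318)·1 + 241/486·1 = 1 ✓
b·c: (-1/54)·5/2 + (-343/6318)·(-13/14) + 241/486·1 = 1/2 ✓
b·c²: (-1/54)·25/4 + (-343/6318)·169/196 + 241/486·1 = 1/3 ✓
b·Ac: (-343/6318)·(-39/98) + 241/486·141/482 = 1/6 ✓
b·c³: (-1/54)·125/8 + (-343/6318)·(-2197/2744) + 241/486·1 = 1/4 ✓
b·(c∘Ac): (-343/6318)·507/1372 + 241/486·141/482 = 1/8 ✓
b·Ac²: (-343/6318)·(-195/196) + 241/486·57/964 = 1/12 ✓
b·A²c: 241/486·81/964 = 1/24 ✓; 4 stages ⇒ order 4.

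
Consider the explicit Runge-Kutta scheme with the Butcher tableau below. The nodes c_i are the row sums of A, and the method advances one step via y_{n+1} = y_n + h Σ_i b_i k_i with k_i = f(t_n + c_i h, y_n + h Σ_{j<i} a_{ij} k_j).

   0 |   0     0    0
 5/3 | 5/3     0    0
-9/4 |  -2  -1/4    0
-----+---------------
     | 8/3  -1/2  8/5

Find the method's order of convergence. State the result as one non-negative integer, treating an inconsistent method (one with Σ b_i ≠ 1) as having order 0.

0

b = (8/3, -1/2, 8/5)
c = (0, 5/3, -9/4)
Ac = (0, 0, -5/12)
Σ b_i: 8/3·1 + (-1/2)·1 + 8/5·1 = 113/30 ≠ 1 ⇒ order 0.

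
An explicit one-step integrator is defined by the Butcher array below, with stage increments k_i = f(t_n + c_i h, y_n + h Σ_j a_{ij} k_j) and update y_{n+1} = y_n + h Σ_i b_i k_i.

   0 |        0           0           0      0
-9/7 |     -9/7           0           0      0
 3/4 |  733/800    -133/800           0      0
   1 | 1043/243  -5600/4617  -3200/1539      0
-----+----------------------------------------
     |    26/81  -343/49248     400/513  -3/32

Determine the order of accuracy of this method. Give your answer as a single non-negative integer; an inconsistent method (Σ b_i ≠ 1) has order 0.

4

b = (26/81, -343/49248, 400/513, -3/32)
c = (0, -9/7, 3/4, 1)
Ac = (0, 0, 171/800, 0)
Σ b_i: 26/81·1 + (-343/49248)·1 + 400/513·1 + (-3/32)·1 = 1 ✓
b·c: (-343/49248)·(-9/7) + 400/513·3/4 + (-3/32)·1 = 1/2 ✓
b·c²: (-343/49248)·81/49 + 400/513·9/16 + (-3/32)·1 = 1/3 ✓
b·Ac: 400/513·171/800 = 1/6 ✓
b·c³: (-343/49248)·(-729/343) + 400/513·27/64 + (-3/32)·1 = 1/4 ✓
b·(c∘Ac): 400/513·513/3200 = 1/8 ✓
b·Ac²: 400/513·(-1539/5600) + (-3/32)·(-200/63) = 1/12 ✓
b·A²c: (-3/32)·(-4/9) = 1/24 ✓; 4 stages ⇒ order 4.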